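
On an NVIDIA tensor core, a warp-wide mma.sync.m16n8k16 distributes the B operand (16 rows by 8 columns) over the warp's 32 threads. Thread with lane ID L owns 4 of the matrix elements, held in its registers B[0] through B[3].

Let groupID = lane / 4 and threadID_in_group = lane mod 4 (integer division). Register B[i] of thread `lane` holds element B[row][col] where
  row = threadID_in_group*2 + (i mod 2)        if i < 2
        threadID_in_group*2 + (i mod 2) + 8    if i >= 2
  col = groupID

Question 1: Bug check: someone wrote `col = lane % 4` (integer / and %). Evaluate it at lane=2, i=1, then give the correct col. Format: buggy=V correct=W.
buggy=2 correct=0

`lane % 4`[2,1]⇒2
lane 2⇒2/4=0, 2 mod 4=2
i=1  r:2·2+1+0⇒5  c:0
col: 2 vs 0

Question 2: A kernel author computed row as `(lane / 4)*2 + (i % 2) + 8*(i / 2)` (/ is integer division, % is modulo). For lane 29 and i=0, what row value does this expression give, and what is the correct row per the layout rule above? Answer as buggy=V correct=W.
`(lane / 4)*2 + (i % 2) + 8*(i / 2)`[29,0]→14
lane 29: G=7 (29/4), T=1 (29%4)
i=0: r=1*2+0+0=2, c=G=7
row: 14 vs 2

buggy=14 correct=2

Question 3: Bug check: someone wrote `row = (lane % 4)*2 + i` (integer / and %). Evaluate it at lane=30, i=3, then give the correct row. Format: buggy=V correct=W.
`(lane % 4)*2 + i`[30,3]=>7
L=30=>grp=30>>2=7, tig=30&3=2
[3]=>row 2·2+1+8=13  col grp=7
row: 7 vs 13

buggy=7 correct=13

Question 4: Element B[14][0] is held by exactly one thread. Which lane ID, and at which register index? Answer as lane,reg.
3,2

c:0=>grp=0  r:14=>rB=1,tig=3,lo=0
L=0*4+3=3  i=1*2+0=2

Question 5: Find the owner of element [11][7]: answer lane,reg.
c=7->g=7  r=11->rb=1,t=1,b0=1
L=7*4+1=29  i=1*2+1=3

29,3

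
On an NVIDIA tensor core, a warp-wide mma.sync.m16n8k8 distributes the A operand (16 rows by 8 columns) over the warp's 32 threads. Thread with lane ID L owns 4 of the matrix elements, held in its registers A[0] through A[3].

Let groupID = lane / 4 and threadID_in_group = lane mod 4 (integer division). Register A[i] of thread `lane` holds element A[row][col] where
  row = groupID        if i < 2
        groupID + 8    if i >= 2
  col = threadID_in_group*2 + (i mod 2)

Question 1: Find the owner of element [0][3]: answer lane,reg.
1,1

r=0→G=0,rhi=0  c=3→T=1,p=1
L=0*4+1=1  i=0*2+1=1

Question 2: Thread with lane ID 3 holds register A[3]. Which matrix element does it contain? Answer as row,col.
3: grp=0,tig=3
[3] (0+8,3*2+1) = (8,7)

8,7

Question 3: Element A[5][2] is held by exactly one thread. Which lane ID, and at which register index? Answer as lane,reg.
21,0

r=5->g=5,rb=0  c=2->t=1,b0=0
L=5*4+1=21  i=0*2+0=0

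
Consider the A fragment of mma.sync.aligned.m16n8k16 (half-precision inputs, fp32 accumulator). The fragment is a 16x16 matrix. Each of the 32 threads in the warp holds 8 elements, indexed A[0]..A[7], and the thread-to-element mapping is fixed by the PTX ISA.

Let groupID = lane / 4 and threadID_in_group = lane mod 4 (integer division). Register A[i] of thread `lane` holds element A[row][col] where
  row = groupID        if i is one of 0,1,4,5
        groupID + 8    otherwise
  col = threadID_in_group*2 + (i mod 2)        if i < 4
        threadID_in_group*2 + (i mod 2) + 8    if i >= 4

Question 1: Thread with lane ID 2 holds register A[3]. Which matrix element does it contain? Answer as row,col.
lane 2: gr=0 (2/4), th=2 (2%4)
i=3: r=0+8=8, c=2*2+1+0=5

8,5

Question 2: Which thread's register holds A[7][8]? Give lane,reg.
28,4

r:7=>grp=7,rB=0  c:8=>cB=1,tig=0,lo=0
L=7*4+0=28  i=1*4+0*2+0=4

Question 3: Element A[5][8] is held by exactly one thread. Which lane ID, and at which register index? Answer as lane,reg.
20,4

r: 5->gid=5,r8=0  c: 8->c8=1,tid=0,i&1=0
L=5*4+0=20  i=1*4+0*2+0=4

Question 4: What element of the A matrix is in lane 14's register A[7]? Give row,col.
14: g=3,t=2
[7] (3+8,2*2+1+8) = (11,13)

11,13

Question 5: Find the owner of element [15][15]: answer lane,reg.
r: 15->gid=7,r8=1  c: 15->c8=1,tid=3,i&1=1
L=7*4+3=31  i=1*4+1*2+1=7

31,7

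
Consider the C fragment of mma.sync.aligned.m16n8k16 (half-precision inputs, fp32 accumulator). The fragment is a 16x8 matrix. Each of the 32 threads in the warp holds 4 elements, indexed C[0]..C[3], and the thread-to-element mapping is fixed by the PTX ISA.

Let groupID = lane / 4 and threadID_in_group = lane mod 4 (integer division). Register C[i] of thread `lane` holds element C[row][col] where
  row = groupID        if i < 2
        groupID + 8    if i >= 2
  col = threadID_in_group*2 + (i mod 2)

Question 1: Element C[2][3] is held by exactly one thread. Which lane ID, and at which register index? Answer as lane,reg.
r=2→G=2,rhi=0  c=3→T=1,p=1
L=2*4+1=9  i=0*2+1=1

9,1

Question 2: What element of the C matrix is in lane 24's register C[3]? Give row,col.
14,1

lane 24: G=6 (24/4), T=0 (24%4)
i=3: r=6+8=14, c=0*2+1=1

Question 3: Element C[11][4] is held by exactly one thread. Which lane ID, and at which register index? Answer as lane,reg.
14,2

r: 11->gid=3,r8=1  c: 4->tid=2,i&1=0
L=3*4+2=14  i=1*2+0=2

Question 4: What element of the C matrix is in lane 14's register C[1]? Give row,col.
3,5

L=14=>grp=14>>2=3, tig=14&3=2
[1]=>row 3+0=3  col 2·2+1=5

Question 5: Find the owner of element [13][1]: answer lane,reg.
20,3

r=13→G=5,rhi=1  c=1→T=0,p=1
L=5*4+0=20  i=1*2+1=3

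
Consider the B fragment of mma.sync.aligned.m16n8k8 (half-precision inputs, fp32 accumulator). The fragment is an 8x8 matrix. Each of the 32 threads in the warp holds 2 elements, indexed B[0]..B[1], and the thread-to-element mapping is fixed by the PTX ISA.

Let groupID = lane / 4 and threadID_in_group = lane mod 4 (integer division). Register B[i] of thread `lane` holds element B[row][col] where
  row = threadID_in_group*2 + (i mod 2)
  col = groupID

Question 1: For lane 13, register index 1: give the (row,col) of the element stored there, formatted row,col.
13: grp=3,tig=1
[1] (1*2+1,3) = (3,3)

3,3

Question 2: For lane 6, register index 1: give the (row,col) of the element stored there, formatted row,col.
lane 6=>6/4=1, 6 mod 4=2
i=1  r:2·2+1=>5  c:1

5,1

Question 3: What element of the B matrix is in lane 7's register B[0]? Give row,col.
lane 7=>7/4=1, 7 mod 4=3
i=0  r:2·3+0=>6  c:1

6,1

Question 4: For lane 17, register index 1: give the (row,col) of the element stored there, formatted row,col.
3,4

lane 17: G=4 (17/4), T=1 (17%4)
i=1: r=1*2+1=3, c=G=4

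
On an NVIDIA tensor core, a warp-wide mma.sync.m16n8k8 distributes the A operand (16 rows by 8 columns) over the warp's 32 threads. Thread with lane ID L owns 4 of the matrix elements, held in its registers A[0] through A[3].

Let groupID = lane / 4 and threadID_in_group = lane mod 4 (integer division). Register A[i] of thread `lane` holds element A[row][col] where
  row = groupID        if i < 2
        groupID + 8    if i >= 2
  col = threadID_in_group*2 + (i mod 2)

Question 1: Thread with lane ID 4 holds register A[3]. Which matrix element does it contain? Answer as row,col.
9,1

lane 4: g=1 (4/4), t=0 (4%4)
i=3: r=1+8=9, c=0*2+1=1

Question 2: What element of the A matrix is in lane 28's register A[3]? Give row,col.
lane 28⇒28/4=7, 28 mod 4=0
i=3  r:7+8⇒15  c:2·0+1⇒1

15,1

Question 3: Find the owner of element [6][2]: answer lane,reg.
r=6→G=6,rhi=0  c=2→T=1,p=0
L=6*4+1=25  i=0*2+0=0

25,0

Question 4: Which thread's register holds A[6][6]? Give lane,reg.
r=6->g=6,rb=0  c=6->t=3,b0=0
L=6*4+3=27  i=0*2+0=0

27,0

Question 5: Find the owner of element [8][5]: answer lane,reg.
2,3

r=8→G=0,rhi=1  c=5→T=2,p=1
L=0*4+2=2  i=1*2+1=3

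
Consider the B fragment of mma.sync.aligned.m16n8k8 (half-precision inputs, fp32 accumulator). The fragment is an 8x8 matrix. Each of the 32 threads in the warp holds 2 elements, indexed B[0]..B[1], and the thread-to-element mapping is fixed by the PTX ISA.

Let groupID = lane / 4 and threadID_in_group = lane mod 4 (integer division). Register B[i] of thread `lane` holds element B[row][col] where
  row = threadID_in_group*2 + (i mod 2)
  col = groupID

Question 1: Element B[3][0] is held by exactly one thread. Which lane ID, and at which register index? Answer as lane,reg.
1,1

c: 0->gid=0  r: 3->tid=1,i&1=1
L=0*4+1=1  i=1=1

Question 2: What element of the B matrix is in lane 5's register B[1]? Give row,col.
3,1

L=5→G=5>>2=1, T=5&3=1
[1]→row 1·2+1=3  col G=1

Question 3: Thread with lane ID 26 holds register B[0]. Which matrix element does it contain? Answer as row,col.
4,6

lane 26->26/4=6, 26 mod 4=2
i=0  r:2·2+0->4  c:6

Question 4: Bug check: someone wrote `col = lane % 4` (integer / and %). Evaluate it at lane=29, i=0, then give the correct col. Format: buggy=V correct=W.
`lane % 4`[29,0]⇒1
29: gr=7,th=1
[0] (1*2+0,7) = (2,7)
col: 1 vs 7

buggy=1 correct=7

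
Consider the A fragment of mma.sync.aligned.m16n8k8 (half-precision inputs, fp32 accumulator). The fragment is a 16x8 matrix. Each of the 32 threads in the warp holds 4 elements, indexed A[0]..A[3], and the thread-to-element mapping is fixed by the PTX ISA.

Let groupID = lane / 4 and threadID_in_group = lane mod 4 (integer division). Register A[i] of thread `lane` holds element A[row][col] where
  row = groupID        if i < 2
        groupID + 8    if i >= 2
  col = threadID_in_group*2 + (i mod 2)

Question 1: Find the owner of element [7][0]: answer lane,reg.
r:7=>grp=7,rB=0  c:0=>tig=0,lo=0
L=7*4+0=28  i=0*2+0=0

28,0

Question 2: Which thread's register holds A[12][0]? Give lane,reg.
r:12=>grp=4,rB=1  c:0=>tig=0,lo=0
L=4*4+0=16  i=1*2+0=2

16,2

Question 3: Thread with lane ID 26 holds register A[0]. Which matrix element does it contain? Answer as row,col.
26: G=6,T=2
[0] (6+0,2*2+0) = (6,4)

6,4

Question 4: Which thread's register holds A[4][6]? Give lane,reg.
19,0

r=4->g=4,rb=0  c=6->t=3,b0=0
L=4*4+3=19  i=0*2+0=0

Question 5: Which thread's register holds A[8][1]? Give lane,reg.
0,3

r=8->g=0,rb=1  c=1->t=0,b0=1
L=0*4+0=0  i=1*2+1=3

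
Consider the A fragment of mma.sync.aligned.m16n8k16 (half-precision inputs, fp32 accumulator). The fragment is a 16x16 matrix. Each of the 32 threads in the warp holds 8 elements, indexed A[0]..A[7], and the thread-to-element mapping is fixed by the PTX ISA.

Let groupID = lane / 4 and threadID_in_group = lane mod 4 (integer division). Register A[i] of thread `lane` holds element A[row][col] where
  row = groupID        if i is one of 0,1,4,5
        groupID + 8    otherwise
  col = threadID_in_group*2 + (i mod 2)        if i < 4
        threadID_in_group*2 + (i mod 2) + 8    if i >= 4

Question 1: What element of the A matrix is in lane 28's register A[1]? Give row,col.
7,1

lane 28=>28/4=7, 28 mod 4=0
i=1  r:7+0=>7  c:2·0+1+0=>1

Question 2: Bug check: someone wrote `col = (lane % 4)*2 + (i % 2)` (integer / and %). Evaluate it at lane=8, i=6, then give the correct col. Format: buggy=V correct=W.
buggy=0 correct=8

`(lane % 4)*2 + (i % 2)`[8,6]->0
lane 8: g=2 (8/4), t=0 (8%4)
i=6: r=2+8=10, c=0*2+0+8=8
col: 0 vs 8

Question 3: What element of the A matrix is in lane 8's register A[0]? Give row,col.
2,0

8: g=2,t=0
[0] (2+0,0*2+0+0) = (2,0)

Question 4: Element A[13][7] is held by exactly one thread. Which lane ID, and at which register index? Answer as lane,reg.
r=13->g=5,rb=1  c=7->cb=0,t=3,b0=1
L=5*4+3=23  i=0*4+1*2+1=3

23,3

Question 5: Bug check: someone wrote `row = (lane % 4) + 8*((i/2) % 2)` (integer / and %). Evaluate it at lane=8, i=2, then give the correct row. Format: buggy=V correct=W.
`(lane % 4) + 8*((i/2) % 2)`[8,2]⇒8
L=8⇒gr=8>>2=2, th=8&3=0
[2]⇒row 2+8=10  col 0·2+0+0=0
row: 8 vs 10

buggy=8 correct=10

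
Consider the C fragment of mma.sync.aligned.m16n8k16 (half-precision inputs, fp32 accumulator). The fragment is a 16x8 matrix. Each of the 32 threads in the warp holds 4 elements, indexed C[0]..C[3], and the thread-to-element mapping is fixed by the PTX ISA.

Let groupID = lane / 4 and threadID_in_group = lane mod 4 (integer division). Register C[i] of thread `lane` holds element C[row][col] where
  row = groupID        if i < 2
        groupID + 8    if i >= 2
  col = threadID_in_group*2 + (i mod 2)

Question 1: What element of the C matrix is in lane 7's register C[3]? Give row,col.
9,7

7: grp=1,tig=3
[3] (1+8,3*2+1) = (9,7)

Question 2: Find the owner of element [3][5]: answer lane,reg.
r:3=>grp=3,rB=0  c:5=>tig=2,lo=1
L=3*4+2=14  i=0*2+1=1

14,1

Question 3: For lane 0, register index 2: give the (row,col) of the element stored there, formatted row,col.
L=0⇒gr=0>>2=0, th=0&3=0
[2]⇒row 0+8=8  col 0·2+0=0

8,0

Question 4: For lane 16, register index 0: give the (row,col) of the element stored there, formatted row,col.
4,0

L=16->gid=16>>2=4, tid=16&3=0
[0]->row 4+0=4  col 0·2+0=0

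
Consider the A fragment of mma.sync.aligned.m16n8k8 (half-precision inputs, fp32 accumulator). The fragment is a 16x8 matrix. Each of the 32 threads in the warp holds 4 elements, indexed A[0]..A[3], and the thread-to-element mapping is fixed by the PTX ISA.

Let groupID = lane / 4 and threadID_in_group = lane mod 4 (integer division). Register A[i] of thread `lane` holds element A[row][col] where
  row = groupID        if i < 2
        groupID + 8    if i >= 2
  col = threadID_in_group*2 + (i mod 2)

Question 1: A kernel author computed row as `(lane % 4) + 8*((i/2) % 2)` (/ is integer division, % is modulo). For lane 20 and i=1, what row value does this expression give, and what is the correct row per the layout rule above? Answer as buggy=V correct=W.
buggy=0 correct=5

`(lane % 4) + 8*((i/2) % 2)`[20,1]->0
lane 20: g=5 (20/4), t=0 (20%4)
i=1: r=5+0=5, c=0*2+1=1
row: 0 vs 5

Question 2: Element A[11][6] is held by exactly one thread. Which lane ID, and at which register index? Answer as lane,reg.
15,2

r=11⇒gr=3,Rb=1  c=6⇒th=3,odd=0
L=3*4+3=15  i=1*2+0=2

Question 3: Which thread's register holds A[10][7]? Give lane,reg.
11,3

r=10->g=2,rb=1  c=7->t=3,b0=1
L=2*4+3=11  i=1*2+1=3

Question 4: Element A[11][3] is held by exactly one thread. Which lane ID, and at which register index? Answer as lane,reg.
r=11⇒gr=3,Rb=1  c=3⇒th=1,odd=1
L=3*4+1=13  i=1*2+1=3

13,3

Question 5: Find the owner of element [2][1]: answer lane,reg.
8,1

r=2⇒gr=2,Rb=0  c=1⇒th=0,odd=1
L=2*4+0=8  i=0*2+1=1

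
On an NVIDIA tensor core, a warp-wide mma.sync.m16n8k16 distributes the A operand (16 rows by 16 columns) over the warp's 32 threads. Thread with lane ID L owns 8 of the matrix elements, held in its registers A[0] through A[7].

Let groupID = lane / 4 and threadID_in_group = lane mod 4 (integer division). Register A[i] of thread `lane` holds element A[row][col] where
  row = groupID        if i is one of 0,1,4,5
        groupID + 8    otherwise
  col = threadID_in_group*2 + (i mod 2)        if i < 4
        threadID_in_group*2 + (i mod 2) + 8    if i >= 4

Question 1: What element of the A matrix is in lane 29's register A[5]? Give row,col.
L=29->gid=29>>2=7, tid=29&3=1
[5]->row 7+0=7  col 1·2+1+8=11

7,11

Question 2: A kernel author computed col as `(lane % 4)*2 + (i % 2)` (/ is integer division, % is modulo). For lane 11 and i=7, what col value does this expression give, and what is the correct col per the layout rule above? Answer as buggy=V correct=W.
`(lane % 4)*2 + (i % 2)`[11,7]⇒7
L=11⇒gr=11>>2=2, th=11&3=3
[7]⇒row 2+8=10  col 3·2+1+8=15
col: 7 vs 15

buggy=7 correct=15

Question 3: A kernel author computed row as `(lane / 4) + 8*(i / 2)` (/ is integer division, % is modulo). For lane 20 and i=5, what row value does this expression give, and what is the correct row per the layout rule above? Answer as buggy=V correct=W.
buggy=21 correct=5

`(lane / 4) + 8*(i / 2)`[20,5]⇒21
lane 20: gr=5 (20/4), th=0 (20%4)
i=5: r=5+0=5, c=0*2+1+8=9
row: 21 vs 5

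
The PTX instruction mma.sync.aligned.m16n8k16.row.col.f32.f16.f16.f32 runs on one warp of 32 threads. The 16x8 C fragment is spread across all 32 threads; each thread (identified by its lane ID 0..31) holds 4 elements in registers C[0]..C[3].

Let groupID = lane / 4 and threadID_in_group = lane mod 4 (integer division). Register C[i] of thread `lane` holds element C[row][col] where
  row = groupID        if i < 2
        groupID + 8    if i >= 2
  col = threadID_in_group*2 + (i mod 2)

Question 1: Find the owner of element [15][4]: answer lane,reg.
r=15→G=7,rhi=1  c=4→T=2,p=0
L=7*4+2=30  i=1*2+0=2

30,2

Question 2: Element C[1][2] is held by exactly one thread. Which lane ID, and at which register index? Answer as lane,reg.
5,0

r=1→G=1,rhi=0  c=2→T=1,p=0
L=1*4+1=5  i=0*2+0=0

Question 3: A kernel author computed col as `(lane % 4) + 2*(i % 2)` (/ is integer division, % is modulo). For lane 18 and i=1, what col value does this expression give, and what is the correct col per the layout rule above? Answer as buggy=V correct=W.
buggy=4 correct=5

`(lane % 4) + 2*(i % 2)`[18,1]->4
18: g=4,t=2
[1] (4+0,2*2+1) = (4,5)
col: 4 vs 5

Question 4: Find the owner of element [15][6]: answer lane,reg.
r:15=>grp=7,rB=1  c:6=>tig=3,lo=0
L=7*4+3=31  i=1*2+0=2

31,2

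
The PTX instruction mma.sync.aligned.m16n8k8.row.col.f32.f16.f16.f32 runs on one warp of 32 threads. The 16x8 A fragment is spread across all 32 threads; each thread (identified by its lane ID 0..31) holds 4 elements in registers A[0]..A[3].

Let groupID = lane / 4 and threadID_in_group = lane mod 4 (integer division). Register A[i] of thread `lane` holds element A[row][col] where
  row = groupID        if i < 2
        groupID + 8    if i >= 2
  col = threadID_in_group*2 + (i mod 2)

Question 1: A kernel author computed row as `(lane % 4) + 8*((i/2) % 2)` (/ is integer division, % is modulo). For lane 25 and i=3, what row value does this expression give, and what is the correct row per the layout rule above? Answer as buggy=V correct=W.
buggy=9 correct=14

`(lane % 4) + 8*((i/2) % 2)`[25,3]->9
lane 25: g=6 (25/4), t=1 (25%4)
i=3: r=6+8=14, c=1*2+1=3
row: 9 vs 14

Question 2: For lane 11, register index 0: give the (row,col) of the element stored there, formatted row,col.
2,6

lane 11->11/4=2, 11 mod 4=3
i=0  r:2+0->2  c:2·3+0->6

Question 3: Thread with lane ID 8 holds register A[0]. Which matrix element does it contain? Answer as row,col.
2,0

L=8⇒gr=8>>2=2, th=8&3=0
[0]⇒row 2+0=2  col 0·2+0=0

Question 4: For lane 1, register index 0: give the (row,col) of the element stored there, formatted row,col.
lane 1: gr=0 (1/4), th=1 (1%4)
i=0: r=0+0=0, c=1*2+0=2

0,2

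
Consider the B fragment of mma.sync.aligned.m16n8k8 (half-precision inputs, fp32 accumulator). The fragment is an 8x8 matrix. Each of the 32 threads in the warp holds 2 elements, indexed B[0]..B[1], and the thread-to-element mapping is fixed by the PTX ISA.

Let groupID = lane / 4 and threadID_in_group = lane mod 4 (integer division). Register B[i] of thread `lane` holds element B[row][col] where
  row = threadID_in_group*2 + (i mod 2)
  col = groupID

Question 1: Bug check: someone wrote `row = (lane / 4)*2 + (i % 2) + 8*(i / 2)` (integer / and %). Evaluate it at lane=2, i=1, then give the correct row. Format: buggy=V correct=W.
`(lane / 4)*2 + (i % 2) + 8*(i / 2)`[2,1]→1
2: G=0,T=2
[1] (2*2+1,0) = (5,0)
row: 1 vs 5

buggy=1 correct=5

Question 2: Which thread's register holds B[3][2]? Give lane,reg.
c=2⇒gr=2  r=3⇒th=1,odd=1
L=2*4+1=9  i=1=1

9,1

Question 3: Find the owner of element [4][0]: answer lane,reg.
c=0→G=0  r=4→T=2,p=0
L=0*4+2=2  i=0=0

2,0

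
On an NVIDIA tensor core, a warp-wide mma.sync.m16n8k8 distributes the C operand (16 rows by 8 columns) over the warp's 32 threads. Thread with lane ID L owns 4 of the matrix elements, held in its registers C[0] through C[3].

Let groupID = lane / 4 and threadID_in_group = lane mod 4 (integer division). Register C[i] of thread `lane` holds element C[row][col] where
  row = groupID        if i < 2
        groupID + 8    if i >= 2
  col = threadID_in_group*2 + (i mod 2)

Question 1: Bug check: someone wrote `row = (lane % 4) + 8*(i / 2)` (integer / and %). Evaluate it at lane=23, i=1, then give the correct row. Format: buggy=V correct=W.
`(lane % 4) + 8*(i / 2)`[23,1]->3
23: gid=5,tid=3
[1] (5+0,3*2+1) = (5,7)
row: 3 vs 5

buggy=3 correct=5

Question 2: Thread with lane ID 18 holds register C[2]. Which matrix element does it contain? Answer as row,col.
L=18⇒gr=18>>2=4, th=18&3=2
[2]⇒row 4+8=12  col 2·2+0=4

12,4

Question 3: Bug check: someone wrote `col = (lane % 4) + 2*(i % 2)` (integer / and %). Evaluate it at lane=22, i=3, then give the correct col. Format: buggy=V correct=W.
buggy=4 correct=5

`(lane % 4) + 2*(i % 2)`[22,3]->4
lane 22->22/4=5, 22 mod 4=2
i=3  r:5+8->13  c:2·2+1->5
col: 4 vs 5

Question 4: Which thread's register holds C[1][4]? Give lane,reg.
6,0

r=1→G=1,rhi=0  c=4→T=2,p=0
L=1*4+2=6  i=0*2+0=0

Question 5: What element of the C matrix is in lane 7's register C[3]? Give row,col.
L=7=>grp=7>>2=1, tig=7&3=3
[3]=>row 1+8=9  col 3·2+1=7

9,7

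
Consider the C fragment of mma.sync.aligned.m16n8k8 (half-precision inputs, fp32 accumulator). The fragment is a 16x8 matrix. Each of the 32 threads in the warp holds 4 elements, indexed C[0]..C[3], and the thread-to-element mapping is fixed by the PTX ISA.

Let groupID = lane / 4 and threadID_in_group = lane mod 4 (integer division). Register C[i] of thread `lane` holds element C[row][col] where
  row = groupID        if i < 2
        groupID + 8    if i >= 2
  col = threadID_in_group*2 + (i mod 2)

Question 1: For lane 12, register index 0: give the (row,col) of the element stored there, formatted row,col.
3,0

lane 12: gr=3 (12/4), th=0 (12%4)
i=0: r=3+0=3, c=0*2+0=0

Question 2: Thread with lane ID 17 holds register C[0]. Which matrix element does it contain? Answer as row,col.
4,2

17: gr=4,th=1
[0] (4+0,1*2+0) = (4,2)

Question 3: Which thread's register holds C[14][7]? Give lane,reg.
27,3

r:14=>grp=6,rB=1  c:7=>tig=3,lo=1
L=6*4+3=27  i=1*2+1=3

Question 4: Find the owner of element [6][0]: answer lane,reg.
r: 6->gid=6,r8=0  c: 0->tid=0,i&1=0
L=6*4+0=24  i=0*2+0=0

24,0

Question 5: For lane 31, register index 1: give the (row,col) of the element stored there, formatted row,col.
7,7

31: gr=7,th=3
[1] (7+0,3*2+1) = (7,7)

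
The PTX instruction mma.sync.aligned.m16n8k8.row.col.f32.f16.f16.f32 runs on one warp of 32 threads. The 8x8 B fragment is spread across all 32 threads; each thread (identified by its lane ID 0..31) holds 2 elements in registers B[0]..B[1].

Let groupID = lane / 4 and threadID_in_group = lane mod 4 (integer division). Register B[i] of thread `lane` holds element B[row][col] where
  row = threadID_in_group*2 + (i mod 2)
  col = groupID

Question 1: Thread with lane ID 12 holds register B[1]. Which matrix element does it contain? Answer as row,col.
L=12=>grp=12>>2=3, tig=12&3=0
[1]=>row 0·2+1=1  col grp=3

1,3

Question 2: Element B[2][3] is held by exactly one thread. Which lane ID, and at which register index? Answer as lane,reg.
c=3⇒gr=3  r=2⇒th=1,odd=0
L=3*4+1=13  i=0=0

13,0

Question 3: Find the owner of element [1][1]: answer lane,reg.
4,1

c=1⇒gr=1  r=1⇒th=0,odd=1
L=1*4+0=4  i=1=1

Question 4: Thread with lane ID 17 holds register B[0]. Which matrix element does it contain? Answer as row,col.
2,4

lane 17→17/4=4, 17 mod 4=1
i=0  r:2·1+0→2  c:4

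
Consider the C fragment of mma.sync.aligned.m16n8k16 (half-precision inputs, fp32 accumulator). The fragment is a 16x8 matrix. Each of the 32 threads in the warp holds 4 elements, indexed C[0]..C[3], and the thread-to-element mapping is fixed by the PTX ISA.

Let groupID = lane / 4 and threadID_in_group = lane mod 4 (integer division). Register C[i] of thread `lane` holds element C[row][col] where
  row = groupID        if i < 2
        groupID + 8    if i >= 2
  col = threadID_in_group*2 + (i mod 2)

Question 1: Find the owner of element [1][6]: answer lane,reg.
r=1⇒gr=1,Rb=0  c=6⇒th=3,odd=0
L=1*4+3=7  i=0*2+0=0

7,0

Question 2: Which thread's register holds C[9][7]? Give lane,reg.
r: 9->gid=1,r8=1  c: 7->tid=3,i&1=1
L=1*4+3=7  i=1*2+1=3

7,3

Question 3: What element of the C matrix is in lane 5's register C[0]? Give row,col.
1,2

5: G=1,T=1
[0] (1+0,1*2+0) = (1,2)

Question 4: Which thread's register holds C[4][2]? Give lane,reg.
17,0

r=4->g=4,rb=0  c=2->t=1,b0=0
L=4*4+1=17  i=0*2+0=0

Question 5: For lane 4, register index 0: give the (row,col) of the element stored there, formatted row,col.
L=4->g=4>>2=1, t=4&3=0
[0]->row 1+0=1  col 0·2+0=0

1,0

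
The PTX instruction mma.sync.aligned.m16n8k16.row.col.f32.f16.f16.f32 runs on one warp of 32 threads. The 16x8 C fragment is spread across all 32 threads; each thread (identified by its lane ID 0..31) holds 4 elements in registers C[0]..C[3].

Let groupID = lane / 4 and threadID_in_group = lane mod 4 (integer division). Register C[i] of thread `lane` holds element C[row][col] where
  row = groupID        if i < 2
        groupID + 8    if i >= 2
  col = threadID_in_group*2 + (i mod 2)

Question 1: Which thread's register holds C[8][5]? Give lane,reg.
r=8→G=0,rhi=1  c=5→T=2,p=1
L=0*4+2=2  i=1*2+1=3

2,3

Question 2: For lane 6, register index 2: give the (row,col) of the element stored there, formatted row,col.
6: grp=1,tig=2
[2] (1+8,2*2+0) = (9,4)

9,4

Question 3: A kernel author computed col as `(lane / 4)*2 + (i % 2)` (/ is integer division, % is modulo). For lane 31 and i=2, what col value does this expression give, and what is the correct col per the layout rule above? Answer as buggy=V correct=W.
`(lane / 4)*2 + (i % 2)`[31,2]→14
L=31→G=31>>2=7, T=31&3=3
[2]→row 7+8=15  col 3·2+0=6
col: 14 vs 6

buggy=14 correct=6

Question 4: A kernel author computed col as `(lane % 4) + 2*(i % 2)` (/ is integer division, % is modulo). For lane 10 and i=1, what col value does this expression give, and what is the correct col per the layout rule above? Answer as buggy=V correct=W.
buggy=4 correct=5

`(lane % 4) + 2*(i % 2)`[10,1]⇒4
lane 10⇒10/4=2, 10 mod 4=2
i=1  r:2+0⇒2  c:2·2+1⇒5
col: 4 vs 5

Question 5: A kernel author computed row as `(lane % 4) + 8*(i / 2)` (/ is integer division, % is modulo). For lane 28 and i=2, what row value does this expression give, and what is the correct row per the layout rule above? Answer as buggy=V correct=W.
buggy=8 correct=15

`(lane % 4) + 8*(i / 2)`[28,2]⇒8
L=28⇒gr=28>>2=7, th=28&3=0
[2]⇒row 7+8=15  col 0·2+0=0
row: 8 vs 15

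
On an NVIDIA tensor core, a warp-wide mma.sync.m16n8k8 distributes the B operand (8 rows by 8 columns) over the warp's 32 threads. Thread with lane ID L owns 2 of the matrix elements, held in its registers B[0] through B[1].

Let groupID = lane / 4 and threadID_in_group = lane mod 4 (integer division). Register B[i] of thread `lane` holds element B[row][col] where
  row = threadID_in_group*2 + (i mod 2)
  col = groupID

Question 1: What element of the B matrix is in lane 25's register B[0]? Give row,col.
2,6

25: g=6,t=1
[0] (1*2+0,6) = (2,6)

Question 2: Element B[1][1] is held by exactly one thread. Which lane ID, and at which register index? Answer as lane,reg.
4,1

c: 1->gid=1  r: 1->tid=0,i&1=1
L=1*4+0=4  i=1=1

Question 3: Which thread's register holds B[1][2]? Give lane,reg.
c: 2->gid=2  r: 1->tid=0,i&1=1
L=2*4+0=8  i=1=1

8,1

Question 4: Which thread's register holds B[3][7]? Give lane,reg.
29,1

c: 7->gid=7  r: 3->tid=1,i&1=1
L=7*4+1=29  i=1=1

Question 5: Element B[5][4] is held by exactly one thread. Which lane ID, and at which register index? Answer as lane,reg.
18,1

c=4⇒gr=4  r=5⇒th=2,odd=1
L=4*4+2=18  i=1=1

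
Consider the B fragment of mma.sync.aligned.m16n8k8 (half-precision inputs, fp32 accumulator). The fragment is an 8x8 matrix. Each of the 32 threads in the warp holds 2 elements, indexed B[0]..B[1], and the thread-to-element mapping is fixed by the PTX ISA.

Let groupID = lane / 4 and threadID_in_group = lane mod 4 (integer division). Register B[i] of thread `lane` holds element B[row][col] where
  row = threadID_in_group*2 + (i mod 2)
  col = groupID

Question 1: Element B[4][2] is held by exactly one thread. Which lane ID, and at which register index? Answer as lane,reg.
10,0

c=2->g=2  r=4->t=2,b0=0
L=2*4+2=10  i=0=0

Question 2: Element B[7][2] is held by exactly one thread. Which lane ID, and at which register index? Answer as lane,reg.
11,1

c=2->g=2  r=7->t=3,b0=1
L=2*4+3=11  i=1=1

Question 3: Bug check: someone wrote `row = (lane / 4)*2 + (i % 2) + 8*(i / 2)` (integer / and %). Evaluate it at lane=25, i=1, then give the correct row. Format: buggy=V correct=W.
`(lane / 4)*2 + (i % 2) + 8*(i / 2)`[25,1]→13
L=25→G=25>>2=6, T=25&3=1
[1]→row 1·2+1=3  col G=6
row: 13 vs 3

buggy=13 correct=3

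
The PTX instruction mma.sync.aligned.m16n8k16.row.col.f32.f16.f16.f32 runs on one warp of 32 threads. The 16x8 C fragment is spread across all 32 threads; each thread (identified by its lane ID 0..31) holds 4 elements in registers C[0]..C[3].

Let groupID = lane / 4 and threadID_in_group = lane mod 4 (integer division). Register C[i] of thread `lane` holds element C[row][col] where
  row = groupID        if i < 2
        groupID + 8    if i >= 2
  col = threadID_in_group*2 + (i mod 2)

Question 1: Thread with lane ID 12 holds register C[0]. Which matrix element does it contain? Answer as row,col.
3,0

lane 12: g=3 (12/4), t=0 (12%4)
i=0: r=3+0=3, c=0*2+0=0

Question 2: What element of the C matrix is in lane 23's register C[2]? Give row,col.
13,6

L=23⇒gr=23>>2=5, th=23&3=3
[2]⇒row 5+8=13  col 3·2+0=6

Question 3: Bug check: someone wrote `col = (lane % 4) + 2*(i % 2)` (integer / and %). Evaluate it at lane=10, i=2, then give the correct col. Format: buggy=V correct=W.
buggy=2 correct=4

`(lane % 4) + 2*(i % 2)`[10,2]=>2
lane 10=>10/4=2, 10 mod 4=2
i=2  r:2+8=>10  c:2·2+0=>4
col: 2 vs 4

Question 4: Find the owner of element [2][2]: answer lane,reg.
9,0

r=2->g=2,rb=0  c=2->t=1,b0=0
L=2*4+1=9  i=0*2+0=0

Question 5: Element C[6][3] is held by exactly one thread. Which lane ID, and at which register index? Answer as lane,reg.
r:6=>grp=6,rB=0  c:3=>tig=1,lo=1
L=6*4+1=25  i=0*2+1=1

25,1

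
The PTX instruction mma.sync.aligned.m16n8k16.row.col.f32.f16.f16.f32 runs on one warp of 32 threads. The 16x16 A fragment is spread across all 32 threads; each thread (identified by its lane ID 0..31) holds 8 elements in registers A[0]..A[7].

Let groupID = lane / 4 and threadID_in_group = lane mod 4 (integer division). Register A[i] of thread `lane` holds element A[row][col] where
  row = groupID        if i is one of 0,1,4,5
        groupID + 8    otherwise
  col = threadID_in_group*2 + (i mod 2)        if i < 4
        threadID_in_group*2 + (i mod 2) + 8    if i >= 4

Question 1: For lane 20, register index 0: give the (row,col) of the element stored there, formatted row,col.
lane 20→20/4=5, 20 mod 4=0
i=0  r:5+0→5  c:2·0+0+0→0

5,0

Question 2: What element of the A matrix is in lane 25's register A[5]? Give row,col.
lane 25=>25/4=6, 25 mod 4=1
i=5  r:6+0=>6  c:2·1+1+8=>11

6,11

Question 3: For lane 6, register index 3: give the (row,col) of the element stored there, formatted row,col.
6: gr=1,th=2
[3] (1+8,2*2+1+0) = (9,5)

9,5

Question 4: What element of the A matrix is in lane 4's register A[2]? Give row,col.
4: gid=1,tid=0
[2] (1+8,0*2+0+0) = (9,0)

9,0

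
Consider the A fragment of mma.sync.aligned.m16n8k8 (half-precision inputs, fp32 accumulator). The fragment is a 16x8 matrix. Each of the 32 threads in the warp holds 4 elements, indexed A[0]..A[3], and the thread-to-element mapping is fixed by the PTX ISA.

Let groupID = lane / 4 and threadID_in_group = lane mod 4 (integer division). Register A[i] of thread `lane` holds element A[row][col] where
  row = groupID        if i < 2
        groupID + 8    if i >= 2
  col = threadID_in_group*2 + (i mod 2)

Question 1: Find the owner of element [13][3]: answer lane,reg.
r: 13->gid=5,r8=1  c: 3->tid=1,i&1=1
L=5*4+1=21  i=1*2+1=3

21,3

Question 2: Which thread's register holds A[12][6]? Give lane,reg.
19,2

r=12→G=4,rhi=1  c=6→T=3,p=0
L=4*4+3=19  i=1*2+0=2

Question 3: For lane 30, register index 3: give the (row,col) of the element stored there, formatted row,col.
15,5

lane 30->30/4=7, 30 mod 4=2
i=3  r:7+8->15  c:2·2+1->5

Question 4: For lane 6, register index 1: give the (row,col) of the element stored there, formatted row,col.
6: G=1,T=2
[1] (1+0,2*2+1) = (1,5)

1,5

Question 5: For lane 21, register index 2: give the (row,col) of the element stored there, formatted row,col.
21: gr=5,th=1
[2] (5+8,1*2+0) = (13,2)

13,2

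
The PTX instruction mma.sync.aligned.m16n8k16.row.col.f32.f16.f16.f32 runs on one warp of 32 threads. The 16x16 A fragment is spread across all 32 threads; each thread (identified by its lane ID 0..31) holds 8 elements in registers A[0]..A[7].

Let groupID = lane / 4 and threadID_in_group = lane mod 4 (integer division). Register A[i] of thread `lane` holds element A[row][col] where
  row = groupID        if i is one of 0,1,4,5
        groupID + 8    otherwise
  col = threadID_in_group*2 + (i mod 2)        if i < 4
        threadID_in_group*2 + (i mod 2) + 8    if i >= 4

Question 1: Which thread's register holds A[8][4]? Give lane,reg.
r=8→G=0,rhi=1  c=4→chi=0,T=2,p=0
L=0*4+2=2  i=0*4+1*2+0=2

2,2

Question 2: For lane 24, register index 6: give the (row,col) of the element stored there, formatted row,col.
14,8

lane 24=>24/4=6, 24 mod 4=0
i=6  r:6+8=>14  c:2·0+0+8=>8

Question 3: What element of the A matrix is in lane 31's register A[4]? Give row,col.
lane 31: gr=7 (31/4), th=3 (31%4)
i=4: r=7+0=7, c=3*2+0+8=14

7,14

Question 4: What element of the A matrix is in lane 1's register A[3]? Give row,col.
L=1->gid=1>>2=0, tid=1&3=1
[3]->row 0+8=8  col 1·2+1+0=3

8,3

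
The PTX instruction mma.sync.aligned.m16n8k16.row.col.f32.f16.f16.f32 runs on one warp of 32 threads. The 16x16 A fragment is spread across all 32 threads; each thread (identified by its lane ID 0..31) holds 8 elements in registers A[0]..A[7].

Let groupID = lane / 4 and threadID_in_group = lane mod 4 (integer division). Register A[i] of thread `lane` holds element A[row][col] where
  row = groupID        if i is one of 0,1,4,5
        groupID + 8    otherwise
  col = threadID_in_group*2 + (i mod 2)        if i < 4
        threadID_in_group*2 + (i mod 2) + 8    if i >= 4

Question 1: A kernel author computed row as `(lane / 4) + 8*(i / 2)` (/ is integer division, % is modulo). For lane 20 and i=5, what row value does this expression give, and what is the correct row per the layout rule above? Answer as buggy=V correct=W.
buggy=21 correct=5

`(lane / 4) + 8*(i / 2)`[20,5]->21
20: gid=5,tid=0
[5] (5+0,0*2+1+8) = (5,9)
row: 21 vs 5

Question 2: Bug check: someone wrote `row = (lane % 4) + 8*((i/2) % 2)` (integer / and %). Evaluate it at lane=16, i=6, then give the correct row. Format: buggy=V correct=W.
buggy=8 correct=12

`(lane % 4) + 8*((i/2) % 2)`[16,6]⇒8
L=16⇒gr=16>>2=4, th=16&3=0
[6]⇒row 4+8=12  col 0·2+0+8=8
row: 8 vs 12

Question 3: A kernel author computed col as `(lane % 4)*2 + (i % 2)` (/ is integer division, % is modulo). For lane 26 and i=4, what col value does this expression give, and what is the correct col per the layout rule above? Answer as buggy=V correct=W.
buggy=4 correct=12

`(lane % 4)*2 + (i % 2)`[26,4]→4
lane 26: G=6 (26/4), T=2 (26%4)
i=4: r=6+0=6, c=2*2+0+8=12
col: 4 vs 12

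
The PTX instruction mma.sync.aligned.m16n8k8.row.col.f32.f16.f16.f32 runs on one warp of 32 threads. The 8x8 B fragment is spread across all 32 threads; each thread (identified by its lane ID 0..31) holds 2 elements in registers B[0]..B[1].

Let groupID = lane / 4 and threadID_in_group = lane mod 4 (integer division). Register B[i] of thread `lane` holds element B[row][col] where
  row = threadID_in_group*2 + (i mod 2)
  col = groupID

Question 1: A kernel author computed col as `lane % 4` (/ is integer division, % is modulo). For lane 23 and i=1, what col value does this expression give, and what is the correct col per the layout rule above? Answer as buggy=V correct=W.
buggy=3 correct=5

`lane % 4`[23,1]->3
lane 23: gid=5 (23/4), tid=3 (23%4)
i=1: r=3*2+1=7, c=gid=5
col: 3 vs 5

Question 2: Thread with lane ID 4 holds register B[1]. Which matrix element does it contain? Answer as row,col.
1,1

L=4->g=4>>2=1, t=4&3=0
[1]->row 0·2+1=1  col g=1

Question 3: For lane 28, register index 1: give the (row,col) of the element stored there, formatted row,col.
1,7

L=28->gid=28>>2=7, tid=28&3=0
[1]->row 0·2+1=1  col gid=7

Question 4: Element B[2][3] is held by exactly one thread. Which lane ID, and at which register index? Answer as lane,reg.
13,0

c=3->g=3  r=2->t=1,b0=0
L=3*4+1=13  i=0=0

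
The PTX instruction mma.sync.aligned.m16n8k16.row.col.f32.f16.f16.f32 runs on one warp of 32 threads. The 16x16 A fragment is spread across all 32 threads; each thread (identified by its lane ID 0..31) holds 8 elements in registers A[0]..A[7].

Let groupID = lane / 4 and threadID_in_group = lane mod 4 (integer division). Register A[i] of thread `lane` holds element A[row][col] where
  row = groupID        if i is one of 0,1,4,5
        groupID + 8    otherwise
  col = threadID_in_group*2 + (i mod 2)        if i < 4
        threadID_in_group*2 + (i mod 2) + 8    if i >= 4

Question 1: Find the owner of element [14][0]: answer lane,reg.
24,2

r:14=>grp=6,rB=1  c:0=>cB=0,tig=0,lo=0
L=6*4+0=24  i=0*4+1*2+0=2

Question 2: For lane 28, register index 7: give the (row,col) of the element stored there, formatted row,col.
lane 28: gr=7 (28/4), th=0 (28%4)
i=7: r=7+8=15, c=0*2+1+8=9

15,9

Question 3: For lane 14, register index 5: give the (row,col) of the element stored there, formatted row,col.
L=14=>grp=14>>2=3, tig=14&3=2
[5]=>row 3+0=3  col 2·2+1+8=13

3,13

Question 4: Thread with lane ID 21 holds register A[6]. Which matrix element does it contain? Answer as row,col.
lane 21->21/4=5, 21 mod 4=1
i=6  r:5+8->13  c:2·1+0+8->10

13,10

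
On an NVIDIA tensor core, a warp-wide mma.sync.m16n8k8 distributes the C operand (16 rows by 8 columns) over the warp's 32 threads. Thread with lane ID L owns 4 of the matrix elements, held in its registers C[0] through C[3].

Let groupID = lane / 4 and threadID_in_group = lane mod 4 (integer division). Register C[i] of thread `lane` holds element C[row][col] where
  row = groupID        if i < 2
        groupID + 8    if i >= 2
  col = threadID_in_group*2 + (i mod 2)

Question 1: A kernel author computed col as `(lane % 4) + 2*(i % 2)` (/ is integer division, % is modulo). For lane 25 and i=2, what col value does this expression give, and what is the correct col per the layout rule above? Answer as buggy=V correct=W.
`(lane % 4) + 2*(i % 2)`[25,2]->1
lane 25: gid=6 (25/4), tid=1 (25%4)
i=2: r=6+8=14, c=1*2+0=2
col: 1 vs 2

buggy=1 correct=2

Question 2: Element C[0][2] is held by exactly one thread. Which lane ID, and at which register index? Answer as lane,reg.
1,0

r=0→G=0,rhi=0  c=2→T=1,p=0
L=0*4+1=1  i=0*2+0=0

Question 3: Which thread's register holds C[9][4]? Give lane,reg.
r=9→G=1,rhi=1  c=4→T=2,p=0
L=1*4+2=6  i=1*2+0=2

6,2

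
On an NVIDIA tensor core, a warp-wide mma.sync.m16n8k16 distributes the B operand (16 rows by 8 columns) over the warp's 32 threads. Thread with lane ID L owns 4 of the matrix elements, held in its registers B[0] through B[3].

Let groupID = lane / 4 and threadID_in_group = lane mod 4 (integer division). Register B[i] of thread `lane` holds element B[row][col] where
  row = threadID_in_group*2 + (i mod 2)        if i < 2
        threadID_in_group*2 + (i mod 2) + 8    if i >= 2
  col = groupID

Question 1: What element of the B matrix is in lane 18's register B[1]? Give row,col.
lane 18: gid=4 (18/4), tid=2 (18%4)
i=1: r=2*2+1+0=5, c=gid=4

5,4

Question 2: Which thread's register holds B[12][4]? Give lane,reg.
c:4=>grp=4  r:12=>rB=1,tig=2,lo=0
L=4*4+2=18  i=1*2+0=2

18,2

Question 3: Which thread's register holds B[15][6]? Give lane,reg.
c: 6->gid=6  r: 15->r8=1,tid=3,i&1=1
L=6*4+3=27  i=1*2+1=3

27,3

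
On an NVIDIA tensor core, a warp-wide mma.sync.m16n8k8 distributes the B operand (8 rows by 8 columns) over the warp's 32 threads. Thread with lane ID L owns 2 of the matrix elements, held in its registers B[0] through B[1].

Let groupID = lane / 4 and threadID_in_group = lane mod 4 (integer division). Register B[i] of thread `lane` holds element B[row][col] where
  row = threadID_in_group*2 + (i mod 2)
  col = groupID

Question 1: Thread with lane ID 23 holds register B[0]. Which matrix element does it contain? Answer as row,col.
6,5

lane 23->23/4=5, 23 mod 4=3
i=0  r:2·3+0->6  c:5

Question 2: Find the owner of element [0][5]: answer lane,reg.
c:5=>grp=5  r:0=>tig=0,lo=0
L=5*4+0=20  i=0=0

20,0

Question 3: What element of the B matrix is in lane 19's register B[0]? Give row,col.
6,4

lane 19->19/4=4, 19 mod 4=3
i=0  r:2·3+0->6  c:4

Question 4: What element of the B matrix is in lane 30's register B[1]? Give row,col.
5,7

L=30⇒gr=30>>2=7, th=30&3=2
[1]⇒row 2·2+1=5  col gr=7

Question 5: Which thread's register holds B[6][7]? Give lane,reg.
c=7->g=7  r=6->t=3,b0=0
L=7*4+3=31  i=0=0

31,0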